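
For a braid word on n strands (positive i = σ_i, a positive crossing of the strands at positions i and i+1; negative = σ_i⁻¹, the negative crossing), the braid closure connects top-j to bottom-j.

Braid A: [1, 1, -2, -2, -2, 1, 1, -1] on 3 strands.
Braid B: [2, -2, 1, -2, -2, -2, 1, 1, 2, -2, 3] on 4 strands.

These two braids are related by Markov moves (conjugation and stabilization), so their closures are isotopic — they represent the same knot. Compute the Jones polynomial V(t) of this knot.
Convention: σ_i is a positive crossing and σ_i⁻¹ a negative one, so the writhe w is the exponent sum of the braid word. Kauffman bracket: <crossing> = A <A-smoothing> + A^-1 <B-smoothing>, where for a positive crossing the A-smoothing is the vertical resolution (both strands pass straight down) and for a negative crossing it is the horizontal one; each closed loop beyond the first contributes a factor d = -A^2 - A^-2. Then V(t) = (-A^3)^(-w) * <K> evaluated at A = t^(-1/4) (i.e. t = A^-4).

-t^3 + t^2 - t + 3 - t^-1 + t^-2 - t^-3

Derivation:
Markov-equivalent braids have isotopic closures, hence identical knot invariants. Strip the Markov moves from each word to reach a common short braid β, then compute V(t) once on β.
Braid A: s1 s1 s2^-1 s2^-1 s2^-1 s1 s1 s1^-1 on 3 strands reduces by inverse Markov moves (closure unchanged at each step):
  Deconjugate: the word is γ·β·γ⁻¹ with γ = s1 (prefix) and γ⁻¹ = s1^-1 (suffix); strip both.
Reduced to β = s1 s2^-1 s2^-1 s2^-1 s1 s1 on 3 strands, 6 crossings.
Braid B: s2 s2^-1 s1 s2^-1 s2^-1 s2^-1 s1 s1 s2 s2^-1 s3 on 4 strands reduces by inverse Markov moves (closure unchanged at each step):
  Destabilize: the word has the form β·s3 where s3 occurs only as the final letter (β ∈ B_3); drop it and the last strand → 3 strands.
  Deconjugate: the word is γ·β·γ⁻¹ with γ = s2 s2^-1 (prefix) and γ⁻¹ = s2 s2^-1 (suffix); strip both.
Reduced to β = s1 s2^-1 s2^-1 s2^-1 s1 s1 on 3 strands, 6 crossings.
Both give the same β = s1 s2^-1 s2^-1 s2^-1 s1 s1 on 3 strands, so one state sum suffices:
Braid: s1 s2^-1 s2^-1 s2^-1 s1 s1 on 3 strands, 6 crossings.
Writhe w = (#positive) - (#negative) = 3 - 3 = 0.
Computing the Kauffman bracket via state sum. There are 2^6 = 64 states.
Each crossing splits two ways (0=vertical, 1=horizontal). The state's weight is A^(#A-smoothings - #B-smoothings) * d^(loops - 1).
Tabulate the states by total A-exponent and number of loops L (A-exp: L × count):
  A^6: L=4 ×1
  A^4: L=3 ×6
  A^2: L=2 ×12, L=4 ×3
  A^0: L=1 ×9, L=3 ×10, L=5 ×1
  A^-2: L=2 ×12, L=4 ×3
  A^-4: L=3 ×6
  A^-6: L=4 ×1
Each group contributes A^e * Σ count * d^(L-1):
Powers of d = -A^2 - A^-2: d^2 = A^4 + 2 + A^-4; d^3 = -A^6 - 3*A^2 - 3*A^-2 - A^-6; d^4 = A^8 + 4*A^4 + 6 + 4*A^-4 + A^-8.
  A^6 * (d^3) = -A^12 - 3*A^8 - 3*A^4 - 1
  A^4 * (6*d^2) = 6*A^8 + 12*A^4 + 6
  A^2 * (12*d + 3*d^3) = -3*A^8 - 21*A^4 - 21 - 3*A^-4
  A^0 * (9 + 10*d^2 + d^4) = A^8 + 14*A^4 + 35 + 14*A^-4 + A^-8
  A^-2 * (12*d + 3*d^3) = -3*A^4 - 21 - 21*A^-4 - 3*A^-8
  A^-4 * (6*d^2) = 6 + 12*A^-4 + 6*A^-8
  A^-6 * (d^3) = -1 - 3*A^-4 - 3*A^-8 - A^-12
Summing the groups: <K> = -A^12 + A^8 - A^4 + 3 - A^-4 + A^-8 - A^-12
Normalise by the writhe: (-A^3)^(-w) = (-A^3)^(0) = 1, so f(A) = 1 * <K> = -A^12 + A^8 - A^4 + 3 - A^-4 + A^-8 - A^-12.
Substitute A = t^(-1/4), i.e. A^e → t^(-e/4): V(t) = -t^3 + t^2 - t + 3 - t^-1 + t^-2 - t^-3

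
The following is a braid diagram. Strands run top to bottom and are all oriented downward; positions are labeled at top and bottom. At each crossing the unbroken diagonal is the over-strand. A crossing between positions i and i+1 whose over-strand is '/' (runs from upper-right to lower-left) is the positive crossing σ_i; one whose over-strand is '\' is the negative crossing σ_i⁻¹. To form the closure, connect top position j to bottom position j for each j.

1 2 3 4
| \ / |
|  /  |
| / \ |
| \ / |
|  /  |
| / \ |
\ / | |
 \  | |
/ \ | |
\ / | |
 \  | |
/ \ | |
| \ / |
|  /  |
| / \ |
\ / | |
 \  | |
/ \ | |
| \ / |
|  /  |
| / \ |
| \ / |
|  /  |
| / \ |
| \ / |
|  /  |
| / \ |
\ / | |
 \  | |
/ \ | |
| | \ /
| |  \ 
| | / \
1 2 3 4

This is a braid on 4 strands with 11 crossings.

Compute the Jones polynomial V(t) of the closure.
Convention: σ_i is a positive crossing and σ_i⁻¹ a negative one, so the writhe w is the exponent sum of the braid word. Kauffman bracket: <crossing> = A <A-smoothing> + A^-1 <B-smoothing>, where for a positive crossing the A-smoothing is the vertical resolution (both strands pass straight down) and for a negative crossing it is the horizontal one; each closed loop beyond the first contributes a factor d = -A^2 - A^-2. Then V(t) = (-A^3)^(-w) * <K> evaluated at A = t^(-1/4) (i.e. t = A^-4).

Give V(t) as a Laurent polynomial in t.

Reading the diagram top to bottom ('/'-over between positions i,i+1 = s_i, '\'-over = s_i^-1): braid word = s2 s2 s1^-1 s1^-1 s2 s1^-1 s2 s2 s2 s1^-1 s3^-1.
The presented braid s2 s2 s1^-1 s1^-1 s2 s1^-1 s2 s2 s2 s1^-1 s3^-1 on 4 strands reduces by inverse Markov moves (closure unchanged at each step):
  Destabilize: the word has the form β·s3^-1 where s3^-1 occurs only as the final letter (β ∈ B_3); drop it and the last strand → 3 strands.
Reduced to β = s2 s2 s1^-1 s1^-1 s2 s1^-1 s2 s2 s2 s1^-1 on 3 strands, 10 crossings.
Compute on β:
Braid: s2 s2 s1^-1 s1^-1 s2 s1^-1 s2 s2 s2 s1^-1 on 3 strands, 10 crossings.
Writhe w = (#positive) - (#negative) = 6 - 4 = 2.
Computing the Kauffman bracket via state sum. There are 2^10 = 1024 states.
Each crossing splits two ways (0=vertical, 1=horizontal). The state's weight is A^(#A-smoothings - #B-smoothings) * d^(loops - 1).
Tabulate the states by total A-exponent and number of loops L (A-exp: L × count):
  A^10: L=5 ×1
  A^8: L=4 ×10
  A^6: L=3 ×41, L=5 ×4
  A^4: L=2 ×81, L=4 ×38, L=6 ×1
  A^2: L=1 ×71, L=3 ×117, L=5 ×22
  A^0: L=2 ×154, L=4 ×91, L=6 ×7
  A^-2: L=3 ×168, L=5 ×41, L=7 ×1
  A^-4: L=4 ×110, L=6 ×10
  A^-6: L=5 ×44, L=7 ×1
  A^-8: L=6 ×10
  A^-10: L=7 ×1
Each group contributes A^e * Σ count * d^(L-1):
Powers of d = -A^2 - A^-2: d^2 = A^4 + 2 + A^-4; d^3 = -A^6 - 3*A^2 - 3*A^-2 - A^-6; d^4 = A^8 + 4*A^4 + 6 + 4*A^-4 + A^-8; d^5 = -A^10 - 5*A^6 - 10*A^2 - 10*A^-2 - 5*A^-6 - A^-10; d^6 = A^12 + 6*A^8 + 15*A^4 + 20 + 15*A^-4 + 6*A^-8 + A^-12.
  A^10 * (d^4) = A^18 + 4*A^14 + 6*A^10 + 4*A^6 + A^2
  A^8 * (10*d^3) = -10*A^14 - 30*A^10 - 30*A^6 - 10*A^2
  A^6 * (41*d^2 + 4*d^4) = 4*A^14 + 57*A^10 + 106*A^6 + 57*A^2 + 4*A^-2
  A^4 * (81*d + 38*d^3 + d^5) = -A^14 - 43*A^10 - 205*A^6 - 205*A^2 - 43*A^-2 - A^-6
  A^2 * (71 + 117*d^2 + 22*d^4) = 22*A^10 + 205*A^6 + 437*A^2 + 205*A^-2 + 22*A^-6
  A^0 * (154*d + 91*d^3 + 7*d^5) = -7*A^10 - 126*A^6 - 497*A^2 - 497*A^-2 - 126*A^-6 - 7*A^-10
  A^-2 * (168*d^2 + 41*d^4 + d^6) = A^10 + 47*A^6 + 347*A^2 + 602*A^-2 + 347*A^-6 + 47*A^-10 + A^-14
  A^-4 * (110*d^3 + 10*d^5) = -10*A^6 - 160*A^2 - 430*A^-2 - 430*A^-6 - 160*A^-10 - 10*A^-14
  A^-6 * (44*d^4 + d^6) = A^6 + 50*A^2 + 191*A^-2 + 284*A^-6 + 191*A^-10 + 50*A^-14 + A^-18
  A^-8 * (10*d^5) = -10*A^2 - 50*A^-2 - 100*A^-6 - 100*A^-10 - 50*A^-14 - 10*A^-18
  A^-10 * (d^6) = A^2 + 6*A^-2 + 15*A^-6 + 20*A^-10 + 15*A^-14 + 6*A^-18 + A^-22
Summing the groups: <K> = A^18 - 3*A^14 + 6*A^10 - 8*A^6 + 11*A^2 - 12*A^-2 + 11*A^-6 - 9*A^-10 + 6*A^-14 - 3*A^-18 + A^-22
Normalise by the writhe: (-A^3)^(-w) = (-A^3)^(-2) = A^-6, so f(A) = A^-6 * <K> = A^12 - 3*A^8 + 6*A^4 - 8 + 11*A^-4 - 12*A^-8 + 11*A^-12 - 9*A^-16 + 6*A^-20 - 3*A^-24 + A^-28.
Substitute A = t^(-1/4), i.e. A^e → t^(-e/4): V(t) = t^7 - 3*t^6 + 6*t^5 - 9*t^4 + 11*t^3 - 12*t^2 + 11*t - 8 + 6*t^-1 - 3*t^-2 + t^-3

Answer: t^7 - 3*t^6 + 6*t^5 - 9*t^4 + 11*t^3 - 12*t^2 + 11*t - 8 + 6*t^-1 - 3*t^-2 + t^-3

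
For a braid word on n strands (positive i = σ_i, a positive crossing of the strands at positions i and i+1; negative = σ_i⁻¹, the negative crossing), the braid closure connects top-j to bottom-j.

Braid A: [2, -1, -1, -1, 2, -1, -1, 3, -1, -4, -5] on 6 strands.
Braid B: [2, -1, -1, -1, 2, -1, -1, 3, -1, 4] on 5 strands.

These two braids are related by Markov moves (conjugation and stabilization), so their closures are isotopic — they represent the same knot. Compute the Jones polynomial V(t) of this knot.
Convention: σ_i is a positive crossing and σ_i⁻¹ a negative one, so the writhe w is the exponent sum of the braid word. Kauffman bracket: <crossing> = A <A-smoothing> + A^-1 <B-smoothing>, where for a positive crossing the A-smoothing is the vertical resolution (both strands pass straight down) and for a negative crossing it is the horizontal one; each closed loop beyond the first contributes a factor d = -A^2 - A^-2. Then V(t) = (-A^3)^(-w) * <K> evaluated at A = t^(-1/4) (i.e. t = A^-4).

1 - t^-1 + 3*t^-2 - 3*t^-3 + 3*t^-4 - 4*t^-5 + 3*t^-6 - 2*t^-7 + t^-8

Derivation:
Markov-equivalent braids have isotopic closures, hence identical knot invariants. Strip the Markov moves from each word to reach a common short braid β, then compute V(t) once on β.
Braid A: s2 s1^-1 s1^-1 s1^-1 s2 s1^-1 s1^-1 s3 s1^-1 s4^-1 s5^-1 on 6 strands reduces by inverse Markov moves (closure unchanged at each step):
  Destabilize: the word has the form β·s5^-1 where s5^-1 occurs only as the final letter (β ∈ B_5); drop it and the last strand → 5 strands.
  Destabilize: the word has the form β·s4^-1 where s4^-1 occurs only as the final letter (β ∈ B_4); drop it and the last strand → 4 strands.
Reduced to β = s2 s1^-1 s1^-1 s1^-1 s2 s1^-1 s1^-1 s3 s1^-1 on 4 strands, 9 crossings.
Braid B: s2 s1^-1 s1^-1 s1^-1 s2 s1^-1 s1^-1 s3 s1^-1 s4 on 5 strands reduces by inverse Markov moves (closure unchanged at each step):
  Destabilize: the word has the form β·s4 where s4 occurs only as the final letter (β ∈ B_4); drop it and the last strand → 4 strands.
Reduced to β = s2 s1^-1 s1^-1 s1^-1 s2 s1^-1 s1^-1 s3 s1^-1 on 4 strands, 9 crossings.
Both give the same β = s2 s1^-1 s1^-1 s1^-1 s2 s1^-1 s1^-1 s3 s1^-1 on 4 strands, so one state sum suffices:
Braid: s2 s1^-1 s1^-1 s1^-1 s2 s1^-1 s1^-1 s3 s1^-1 on 4 strands, 9 crossings.
Writhe w = (#positive) - (#negative) = 3 - 6 = -3.
State-sum expansion of <K>. There are 2^9 = 512 states.
Smooth each crossing (0=||, 1=⌣⌢); contribution A^(Σ sign_k(1-2s_k)) * d^(L-1).
Tabulate the states by total A-exponent and number of loops L (A-exp: L × count):
  A^9: L=8 ×1
  A^7: L=7 ×9
  A^5: L=6 ×36
  A^3: L=5 ×84
  A^1: L=4 ×126
  A^-1: L=3 ×124, L=5 ×2
  A^-3: L=2 ×75, L=4 ×9
  A^-5: L=1 ×21, L=3 ×15
  A^-7: L=2 ×8, L=4 ×1
  A^-9: L=3 ×1
Each group contributes A^e * Σ count * d^(L-1):
Powers of d = -A^2 - A^-2: d^2 = A^4 + 2 + A^-4; d^3 = -A^6 - 3*A^2 - 3*A^-2 - A^-6; d^4 = A^8 + 4*A^4 + 6 + 4*A^-4 + A^-8; d^5 = -A^10 - 5*A^6 - 10*A^2 - 10*A^-2 - 5*A^-6 - A^-10; d^6 = A^12 + 6*A^8 + 15*A^4 + 20 + 15*A^-4 + 6*A^-8 + A^-12; d^7 = -A^14 - 7*A^10 - 21*A^6 - 35*A^2 - 35*A^-2 - 21*A^-6 - 7*A^-10 - A^-14.
  A^9 * (d^7) = -A^23 - 7*A^19 - 21*A^15 - 35*A^11 - 35*A^7 - 21*A^3 - 7*A^-1 - A^-5
  A^7 * (9*d^6) = 9*A^19 + 54*A^15 + 135*A^11 + 180*A^7 + 135*A^3 + 54*A^-1 + 9*A^-5
  A^5 * (36*d^5) = -36*A^15 - 180*A^11 - 360*A^7 - 360*A^3 - 180*A^-1 - 36*A^-5
  A^3 * (84*d^4) = 84*A^11 + 336*A^7 + 504*A^3 + 336*A^-1 + 84*A^-5
  A^1 * (126*d^3) = -126*A^7 - 378*A^3 - 378*A^-1 - 126*A^-5
  A^-1 * (124*d^2 + 2*d^4) = 2*A^7 + 132*A^3 + 260*A^-1 + 132*A^-5 + 2*A^-9
  A^-3 * (75*d + 9*d^3) = -9*A^3 - 102*A^-1 - 102*A^-5 - 9*A^-9
  A^-5 * (21 + 15*d^2) = 15*A^-1 + 51*A^-5 + 15*A^-9
  A^-7 * (8*d + d^3) = -A^-1 - 11*A^-5 - 11*A^-9 - A^-13
  A^-9 * (d^2) = A^-5 + 2*A^-9 + A^-13
Summing the groups: <K> = -A^23 + 2*A^19 - 3*A^15 + 4*A^11 - 3*A^7 + 3*A^3 - 3*A^-1 + A^-5 - A^-9
Normalise by the writhe: (-A^3)^(-w) = (-A^3)^(3) = -A^9, so f(A) = -A^9 * <K> = A^32 - 2*A^28 + 3*A^24 - 4*A^20 + 3*A^16 - 3*A^12 + 3*A^8 - A^4 + 1.
Substitute A = t^(-1/4), i.e. A^e → t^(-e/4): V(t) = 1 - t^-1 + 3*t^-2 - 3*t^-3 + 3*t^-4 - 4*t^-5 + 3*t^-6 - 2*t^-7 + t^-8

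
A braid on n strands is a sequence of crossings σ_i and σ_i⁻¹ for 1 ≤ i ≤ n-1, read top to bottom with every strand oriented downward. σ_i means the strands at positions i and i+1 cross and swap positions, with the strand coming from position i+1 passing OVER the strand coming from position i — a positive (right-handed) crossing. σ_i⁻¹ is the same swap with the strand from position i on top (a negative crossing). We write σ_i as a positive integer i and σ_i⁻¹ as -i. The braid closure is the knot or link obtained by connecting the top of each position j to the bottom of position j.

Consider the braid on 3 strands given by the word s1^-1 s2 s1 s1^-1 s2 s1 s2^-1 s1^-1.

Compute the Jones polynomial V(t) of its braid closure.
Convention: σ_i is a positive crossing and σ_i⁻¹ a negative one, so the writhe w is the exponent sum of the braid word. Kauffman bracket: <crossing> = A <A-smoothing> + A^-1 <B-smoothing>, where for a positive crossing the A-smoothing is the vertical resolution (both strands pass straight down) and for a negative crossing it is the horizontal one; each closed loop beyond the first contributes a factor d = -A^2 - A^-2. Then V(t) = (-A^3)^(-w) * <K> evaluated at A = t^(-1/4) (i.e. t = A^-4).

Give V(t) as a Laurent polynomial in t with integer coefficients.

t^2 - t + 1 - t^-1 + t^-2

Derivation:
First cancel adjacent σ_i σ_i⁻¹ pairs (Reidemeister II — same braid, same closure): s1^-1 s2 s1 s1^-1 s2 s1 s2^-1 s1^-1 → s1^-1 s2 s2 s1 s2^-1 s1^-1.
Braid: s1^-1 s2 s2 s1 s2^-1 s1^-1 on 3 strands, 6 crossings.
Writhe w = (#positive) - (#negative) = 3 - 3 = 0.
State-sum expansion of <K>. There are 2^6 = 64 states.
Smooth each crossing (0=||, 1=⌣⌢); contribution A^(Σ sign_k(1-2s_k)) * d^(L-1).
Tabulate the states by total A-exponent and number of loops L (A-exp: L × count):
  A^6: L=2 ×1
  A^4: L=1 ×2, L=3 ×4
  A^2: L=2 ×13, L=4 ×2
  A^0: L=1 ×9, L=3 ×11
  A^-2: L=2 ×13, L=4 ×2
  A^-4: L=1 ×2, L=3 ×4
  A^-6: L=2 ×1
Each group contributes A^e * Σ count * d^(L-1):
Powers of d = -A^2 - A^-2: d^2 = A^4 + 2 + A^-4; d^3 = -A^6 - 3*A^2 - 3*A^-2 - A^-6.
  A^6 * (d) = -A^8 - A^4
  A^4 * (2 + 4*d^2) = 4*A^8 + 10*A^4 + 4
  A^2 * (13*d + 2*d^3) = -2*A^8 - 19*A^4 - 19 - 2*A^-4
  A^0 * (9 + 11*d^2) = 11*A^4 + 31 + 11*A^-4
  A^-2 * (13*d + 2*d^3) = -2*A^4 - 19 - 19*A^-4 - 2*A^-8
  A^-4 * (2 + 4*d^2) = 4 + 10*A^-4 + 4*A^-8
  A^-6 * (d) = -A^-4 - A^-8
Summing the groups: <K> = A^8 - A^4 + 1 - A^-4 + A^-8
Normalise by the writhe: (-A^3)^(-w) = (-A^3)^(0) = 1, so f(A) = 1 * <K> = A^8 - A^4 + 1 - A^-4 + A^-8.
Substitute A = t^(-1/4), i.e. A^e → t^(-e/4): V(t) = t^2 - t + 1 - t^-1 + t^-2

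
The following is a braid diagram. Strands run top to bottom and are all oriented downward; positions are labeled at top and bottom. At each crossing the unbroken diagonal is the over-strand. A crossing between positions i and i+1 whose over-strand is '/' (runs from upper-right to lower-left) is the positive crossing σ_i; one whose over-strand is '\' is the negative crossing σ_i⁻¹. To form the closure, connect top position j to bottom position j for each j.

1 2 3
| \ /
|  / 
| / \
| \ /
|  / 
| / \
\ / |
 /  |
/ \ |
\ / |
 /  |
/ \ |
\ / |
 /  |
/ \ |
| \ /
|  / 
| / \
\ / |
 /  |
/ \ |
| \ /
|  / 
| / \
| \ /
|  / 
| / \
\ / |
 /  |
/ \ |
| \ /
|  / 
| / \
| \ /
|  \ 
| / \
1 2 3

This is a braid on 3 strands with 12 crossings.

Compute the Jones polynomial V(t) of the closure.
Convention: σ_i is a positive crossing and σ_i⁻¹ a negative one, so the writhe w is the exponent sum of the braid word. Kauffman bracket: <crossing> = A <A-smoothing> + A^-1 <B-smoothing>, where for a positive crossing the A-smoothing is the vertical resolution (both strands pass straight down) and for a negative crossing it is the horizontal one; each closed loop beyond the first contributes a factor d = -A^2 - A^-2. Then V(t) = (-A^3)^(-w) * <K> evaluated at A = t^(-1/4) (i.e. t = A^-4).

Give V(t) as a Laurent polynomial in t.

Reading the diagram top to bottom ('/'-over between positions i,i+1 = s_i, '\'-over = s_i^-1): braid word = s2 s2 s1 s1 s1 s2 s1 s2 s2 s1 s2 s2^-1.
The presented braid s2 s2 s1 s1 s1 s2 s1 s2 s2 s1 s2 s2^-1 on 3 strands reduces by inverse Markov moves (closure unchanged at each step):
  Deconjugate: the word is γ·β·γ⁻¹ with γ = s2 (prefix) and γ⁻¹ = s2^-1 (suffix); strip both.
Reduced to β = s2 s1 s1 s1 s2 s1 s2 s2 s1 s2 on 3 strands, 10 crossings.
Compute on β:
Braid: s2 s1 s1 s1 s2 s1 s2 s2 s1 s2 on 3 strands, 10 crossings.
Writhe w = (#positive) - (#negative) = 10 - 0 = 10.
State-sum expansion of <K>. There are 2^10 = 1024 states.
Smooth each crossing (0=||, 1=⌣⌢); contribution A^(Σ sign_k(1-2s_k)) * d^(L-1).
Tabulate the states by total A-exponent and number of loops L (A-exp: L × count):
  A^10: L=3 ×1
  A^8: L=2 ×10
  A^6: L=1 ×25, L=3 ×20
  A^4: L=2 ×100, L=4 ×20
  A^2: L=1 ×36, L=3 ×164, L=5 ×10
  A^0: L=2 ×108, L=4 ×142, L=6 ×2
  A^-2: L=1 ×12, L=3 ×129, L=5 ×69
  A^-4: L=2 ×24, L=4 ×78, L=6 ×18
  A^-6: L=3 ×19, L=5 ×24, L=7 ×2
  A^-8: L=4 ×7, L=6 ×3
  A^-10: L=5 ×1
Each group contributes A^e * Σ count * d^(L-1):
Powers of d = -A^2 - A^-2: d^2 = A^4 + 2 + A^-4; d^3 = -A^6 - 3*A^2 - 3*A^-2 - A^-6; d^4 = A^8 + 4*A^4 + 6 + 4*A^-4 + A^-8; d^5 = -A^10 - 5*A^6 - 10*A^2 - 10*A^-2 - 5*A^-6 - A^-10; d^6 = A^12 + 6*A^8 + 15*A^4 + 20 + 15*A^-4 + 6*A^-8 + A^-12.
  A^10 * (d^2) = A^14 + 2*A^10 + A^6
  A^8 * (10*d) = -10*A^10 - 10*A^6
  A^6 * (25 + 20*d^2) = 20*A^10 + 65*A^6 + 20*A^2
  A^4 * (100*d + 20*d^3) = -20*A^10 - 160*A^6 - 160*A^2 - 20*A^-2
  A^2 * (36 + 164*d^2 + 10*d^4) = 10*A^10 + 204*A^6 + 424*A^2 + 204*A^-2 + 10*A^-6
  A^0 * (108*d + 142*d^3 + 2*d^5) = -2*A^10 - 152*A^6 - 554*A^2 - 554*A^-2 - 152*A^-6 - 2*A^-10
  A^-2 * (12 + 129*d^2 + 69*d^4) = 69*A^6 + 405*A^2 + 684*A^-2 + 405*A^-6 + 69*A^-10
  A^-4 * (24*d + 78*d^3 + 18*d^5) = -18*A^6 - 168*A^2 - 438*A^-2 - 438*A^-6 - 168*A^-10 - 18*A^-14
  A^-6 * (19*d^2 + 24*d^4 + 2*d^6) = 2*A^6 + 36*A^2 + 145*A^-2 + 222*A^-6 + 145*A^-10 + 36*A^-14 + 2*A^-18
  A^-8 * (7*d^3 + 3*d^5) = -3*A^2 - 22*A^-2 - 51*A^-6 - 51*A^-10 - 22*A^-14 - 3*A^-18
  A^-10 * (d^4) = A^-2 + 4*A^-6 + 6*A^-10 + 4*A^-14 + A^-18
Summing the groups: <K> = A^14 + A^6 - A^-10
Normalise by the writhe: (-A^3)^(-w) = (-A^3)^(-10) = A^-30, so f(A) = A^-30 * <K> = A^-16 + A^-24 - A^-40.
Substitute A = t^(-1/4), i.e. A^e → t^(-e/4): V(t) = -t^10 + t^6 + t^4

Answer: -t^10 + t^6 + t^4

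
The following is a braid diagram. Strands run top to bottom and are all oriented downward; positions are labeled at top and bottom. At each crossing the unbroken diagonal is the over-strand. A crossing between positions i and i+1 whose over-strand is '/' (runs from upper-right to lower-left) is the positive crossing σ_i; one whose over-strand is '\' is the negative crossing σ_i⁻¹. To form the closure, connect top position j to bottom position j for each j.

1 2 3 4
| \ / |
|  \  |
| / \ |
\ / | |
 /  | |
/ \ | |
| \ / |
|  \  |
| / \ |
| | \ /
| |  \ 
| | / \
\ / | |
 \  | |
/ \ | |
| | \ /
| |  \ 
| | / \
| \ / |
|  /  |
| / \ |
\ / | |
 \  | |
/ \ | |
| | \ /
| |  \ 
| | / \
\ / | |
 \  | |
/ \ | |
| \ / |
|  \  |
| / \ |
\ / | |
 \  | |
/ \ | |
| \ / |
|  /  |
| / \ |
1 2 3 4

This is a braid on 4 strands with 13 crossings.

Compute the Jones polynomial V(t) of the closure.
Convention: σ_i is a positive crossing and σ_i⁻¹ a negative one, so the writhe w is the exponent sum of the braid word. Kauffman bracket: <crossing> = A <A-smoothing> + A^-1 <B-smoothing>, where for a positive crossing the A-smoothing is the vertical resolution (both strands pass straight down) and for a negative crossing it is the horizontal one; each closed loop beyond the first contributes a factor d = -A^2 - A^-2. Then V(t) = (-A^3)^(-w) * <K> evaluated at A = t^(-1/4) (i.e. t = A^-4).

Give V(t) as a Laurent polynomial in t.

Reading the diagram top to bottom ('/'-over between positions i,i+1 = s_i, '\'-over = s_i^-1): braid word = s2^-1 s1 s2^-1 s3^-1 s1^-1 s3^-1 s2 s1^-1 s3^-1 s1^-1 s2^-1 s1^-1 s2.
The presented braid s2^-1 s1 s2^-1 s3^-1 s1^-1 s3^-1 s2 s1^-1 s3^-1 s1^-1 s2^-1 s1^-1 s2 on 4 strands reduces by inverse Markov moves (closure unchanged at each step):
  Deconjugate: the word is γ·β·γ⁻¹ with γ = s2^-1 s1 (prefix) and γ⁻¹ = s1^-1 s2 (suffix); strip both.
Reduced to β = s2^-1 s3^-1 s1^-1 s3^-1 s2 s1^-1 s3^-1 s1^-1 s2^-1 on 4 strands, 9 crossings.
Compute on β:
Braid: s2^-1 s3^-1 s1^-1 s3^-1 s2 s1^-1 s3^-1 s1^-1 s2^-1 on 4 strands, 9 crossings.
Writhe w = (#positive) - (#negative) = 1 - 8 = -7.
State-sum expansion of <K>. There are 2^9 = 512 states.
Each crossing splits two ways (0=vertical, 1=horizontal). The state's weight is A^(#A-smoothings - #B-smoothings) * d^(loops - 1).
Tabulate the states by total A-exponent and number of loops L (A-exp: L × count):
  A^9: L=6 ×1
  A^7: L=5 ×9
  A^5: L=4 ×35, L=6 ×1
  A^3: L=3 ×74, L=5 ×10
  A^1: L=2 ×85, L=4 ×41
  A^-1: L=1 ×42, L=3 ×80, L=5 ×4
  A^-3: L=2 ×65, L=4 ×19
  A^-5: L=1 ×9, L=3 ×26, L=5 ×1
  A^-7: L=2 ×6, L=4 ×3
  A^-9: L=3 ×1
Each group contributes A^e * Σ count * d^(L-1):
Powers of d = -A^2 - A^-2: d^2 = A^4 + 2 + A^-4; d^3 = -A^6 - 3*A^2 - 3*A^-2 - A^-6; d^4 = A^8 + 4*A^4 + 6 + 4*A^-4 + A^-8; d^5 = -A^10 - 5*A^6 - 10*A^2 - 10*A^-2 - 5*A^-6 - A^-10.
  A^9 * (d^5) = -A^19 - 5*A^15 - 10*A^11 - 10*A^7 - 5*A^3 - A^-1
  A^7 * (9*d^4) = 9*A^15 + 36*A^11 + 54*A^7 + 36*A^3 + 9*A^-1
  A^5 * (35*d^3 + d^5) = -A^15 - 40*A^11 - 115*A^7 - 115*A^3 - 40*A^-1 - A^-5
  A^3 * (74*d^2 + 10*d^4) = 10*A^11 + 114*A^7 + 208*A^3 + 114*A^-1 + 10*A^-5
  A^1 * (85*d + 41*d^3) = -41*A^7 - 208*A^3 - 208*A^-1 - 41*A^-5
  A^-1 * (42 + 80*d^2 + 4*d^4) = 4*A^7 + 96*A^3 + 226*A^-1 + 96*A^-5 + 4*A^-9
  A^-3 * (65*d + 19*d^3) = -19*A^3 - 122*A^-1 - 122*A^-5 - 19*A^-9
  A^-5 * (9 + 26*d^2 + d^4) = A^3 + 30*A^-1 + 67*A^-5 + 30*A^-9 + A^-13
  A^-7 * (6*d + 3*d^3) = -3*A^-1 - 15*A^-5 - 15*A^-9 - 3*A^-13
  A^-9 * (d^2) = A^-5 + 2*A^-9 + A^-13
Summing the groups: <K> = -A^19 + 3*A^15 - 4*A^11 + 6*A^7 - 6*A^3 + 5*A^-1 - 5*A^-5 + 2*A^-9 - A^-13
Normalise by the writhe: (-A^3)^(-w) = (-A^3)^(7) = -A^21, so f(A) = -A^21 * <K> = A^40 - 3*A^36 + 4*A^32 - 6*A^28 + 6*A^24 - 5*A^20 + 5*A^16 - 2*A^12 + A^8.
Substitute A = t^(-1/4), i.e. A^e → t^(-e/4): V(t) = t^-2 - 2*t^-3 + 5*t^-4 - 5*t^-5 + 6*t^-6 - 6*t^-7 + 4*t^-8 - 3*t^-9 + t^-10

Answer: t^-2 - 2*t^-3 + 5*t^-4 - 5*t^-5 + 6*t^-6 - 6*t^-7 + 4*t^-8 - 3*t^-9 + t^-10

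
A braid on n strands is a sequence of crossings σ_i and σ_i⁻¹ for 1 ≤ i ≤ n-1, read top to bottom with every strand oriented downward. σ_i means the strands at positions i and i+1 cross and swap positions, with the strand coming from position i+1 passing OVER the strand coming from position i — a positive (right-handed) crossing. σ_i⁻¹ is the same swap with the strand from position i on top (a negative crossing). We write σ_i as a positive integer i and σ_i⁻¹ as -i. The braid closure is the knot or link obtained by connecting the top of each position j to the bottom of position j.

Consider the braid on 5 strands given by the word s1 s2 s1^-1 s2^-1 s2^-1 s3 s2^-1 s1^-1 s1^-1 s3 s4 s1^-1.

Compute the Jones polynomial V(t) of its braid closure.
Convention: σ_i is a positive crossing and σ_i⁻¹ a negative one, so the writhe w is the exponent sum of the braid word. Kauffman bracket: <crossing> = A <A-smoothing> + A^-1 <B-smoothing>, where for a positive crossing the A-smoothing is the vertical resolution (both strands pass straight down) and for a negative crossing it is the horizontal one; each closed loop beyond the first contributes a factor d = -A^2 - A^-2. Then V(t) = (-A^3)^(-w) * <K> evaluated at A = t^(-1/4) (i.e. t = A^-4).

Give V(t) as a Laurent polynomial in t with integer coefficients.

The presented braid s1 s2 s1^-1 s2^-1 s2^-1 s3 s2^-1 s1^-1 s1^-1 s3 s4 s1^-1 on 5 strands reduces by inverse Markov moves (closure unchanged at each step):
  Deconjugate: the word is γ·β·γ⁻¹ with γ = s1 (prefix) and γ⁻¹ = s1^-1 (suffix); strip both.
  Destabilize: the word has the form β·s4 where s4 occurs only as the final letter (β ∈ B_4); drop it and the last strand → 4 strands.
Reduced to β = s2 s1^-1 s2^-1 s2^-1 s3 s2^-1 s1^-1 s1^-1 s3 on 4 strands, 9 crossings.
Compute on β:
Braid: s2 s1^-1 s2^-1 s2^-1 s3 s2^-1 s1^-1 s1^-1 s3 on 4 strands, 9 crossings.
Writhe w = (#positive) - (#negative) = 3 - 6 = -3.
Enumerate smoothing states for the bracket polynomial. There are 2^9 = 512 states.
Each crossing splits two ways (0=vertical, 1=horizontal). The state's weight is A^(#A-smoothings - #B-smoothings) * d^(loops - 1).
Tabulate the states by total A-exponent and number of loops L (A-exp: L × count):
  A^9: L=6 ×1
  A^7: L=5 ×9
  A^5: L=4 ×35, L=6 ×1
  A^3: L=3 ×73, L=5 ×11
  A^1: L=2 ×82, L=4 ×43, L=6 ×1
  A^-1: L=1 ×40, L=3 ×79, L=5 ×7
  A^-3: L=2 ×63, L=4 ×21
  A^-5: L=1 ×9, L=3 ×26, L=5 ×1
  A^-7: L=2 ×6, L=4 ×3
  A^-9: L=3 ×1
Each group contributes A^e * Σ count * d^(L-1):
Powers of d = -A^2 - A^-2: d^2 = A^4 + 2 + A^-4; d^3 = -A^6 - 3*A^2 - 3*A^-2 - A^-6; d^4 = A^8 + 4*A^4 + 6 + 4*A^-4 + A^-8; d^5 = -A^10 - 5*A^6 - 10*A^2 - 10*A^-2 - 5*A^-6 - A^-10.
  A^9 * (d^5) = -A^19 - 5*A^15 - 10*A^11 - 10*A^7 - 5*A^3 - A^-1
  A^7 * (9*d^4) = 9*A^15 + 36*A^11 + 54*A^7 + 36*A^3 + 9*A^-1
  A^5 * (35*d^3 + d^5) = -A^15 - 40*A^11 - 115*A^7 - 115*A^3 - 40*A^-1 - A^-5
  A^3 * (73*d^2 + 11*d^4) = 11*A^11 + 117*A^7 + 212*A^3 + 117*A^-1 + 11*A^-5
  A^1 * (82*d + 43*d^3 + d^5) = -A^11 - 48*A^7 - 221*A^3 - 221*A^-1 - 48*A^-5 - A^-9
  A^-1 * (40 + 79*d^2 + 7*d^4) = 7*A^7 + 107*A^3 + 240*A^-1 + 107*A^-5 + 7*A^-9
  A^-3 * (63*d + 21*d^3) = -21*A^3 - 126*A^-1 - 126*A^-5 - 21*A^-9
  A^-5 * (9 + 26*d^2 + d^4) = A^3 + 30*A^-1 + 67*A^-5 + 30*A^-9 + A^-13
  A^-7 * (6*d + 3*d^3) = -3*A^-1 - 15*A^-5 - 15*A^-9 - 3*A^-13
  A^-9 * (d^2) = A^-5 + 2*A^-9 + A^-13
Summing the groups: <K> = -A^19 + 3*A^15 - 4*A^11 + 5*A^7 - 6*A^3 + 5*A^-1 - 4*A^-5 + 2*A^-9 - A^-13
Normalise by the writhe: (-A^3)^(-w) = (-A^3)^(3) = -A^9, so f(A) = -A^9 * <K> = A^28 - 3*A^24 + 4*A^20 - 5*A^16 + 6*A^12 - 5*A^8 + 4*A^4 - 2 + A^-4.
Substitute A = t^(-1/4), i.e. A^e → t^(-e/4): V(t) = t - 2 + 4*t^-1 - 5*t^-2 + 6*t^-3 - 5*t^-4 + 4*t^-5 - 3*t^-6 + t^-7

Answer: t - 2 + 4*t^-1 - 5*t^-2 + 6*t^-3 - 5*t^-4 + 4*t^-5 - 3*t^-6 + t^-7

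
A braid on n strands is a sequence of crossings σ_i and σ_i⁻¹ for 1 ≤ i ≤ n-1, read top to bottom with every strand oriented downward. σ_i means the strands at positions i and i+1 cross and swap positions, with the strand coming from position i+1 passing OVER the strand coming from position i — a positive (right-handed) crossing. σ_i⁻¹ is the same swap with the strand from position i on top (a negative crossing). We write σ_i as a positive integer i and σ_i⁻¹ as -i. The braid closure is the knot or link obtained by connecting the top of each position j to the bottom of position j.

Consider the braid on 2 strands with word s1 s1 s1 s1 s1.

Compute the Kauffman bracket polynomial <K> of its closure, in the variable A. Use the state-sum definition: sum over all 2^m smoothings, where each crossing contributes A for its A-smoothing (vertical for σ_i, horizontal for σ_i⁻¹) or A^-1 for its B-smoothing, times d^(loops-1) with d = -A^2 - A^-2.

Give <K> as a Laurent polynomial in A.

-A^7 - A^-1 + A^-5 - A^-9 + A^-13

Derivation:
Braid: s1 s1 s1 s1 s1 on 2 strands, 5 crossings.
Writhe w = (#positive) - (#negative) = 5 - 0 = 5.
Computing the Kauffman bracket via state sum. There are 2^5 = 32 states.
Each crossing splits two ways (0=vertical, 1=horizontal). The state's weight is A^(#A-smoothings - #B-smoothings) * d^(loops - 1).
  state 00000: A-exp=+5, loops=2, term = A^5 * d^1
  state 00001: A-exp=+3, loops=1, term = A^3 * d^0
  state 00010: A-exp=+3, loops=1, term = A^3 * d^0
  state 00011: A-exp=+1, loops=2, term = A^1 * d^1
  state 00100: A-exp=+3, loops=1, term = A^3 * d^0
  state 00101: A-exp=+1, loops=2, term = A^1 * d^1
  state 00110: A-exp=+1, loops=2, term = A^1 * d^1
  state 00111: A-exp=-1, loops=3, term = A^-1 * d^2
  state 01000: A-exp=+3, loops=1, term = A^3 * d^0
  state 01001: A-exp=+1, loops=2, term = A^1 * d^1
  state 01010: A-exp=+1, loops=2, term = A^1 * d^1
  state 01011: A-exp=-1, loops=3, term = A^-1 * d^2
  state 01100: A-exp=+1, loops=2, term = A^1 * d^1
  state 01101: A-exp=-1, loops=3, term = A^-1 * d^2
  state 01110: A-exp=-1, loops=3, term = A^-1 * d^2
  state 01111: A-exp=-3, loops=4, term = A^-3 * d^3
  state 10000: A-exp=+3, loops=1, term = A^3 * d^0
  state 10001: A-exp=+1, loops=2, term = A^1 * d^1
  state 10010: A-exp=+1, loops=2, term = A^1 * d^1
  state 10011: A-exp=-1, loops=3, term = A^-1 * d^2
  state 10100: A-exp=+1, loops=2, term = A^1 * d^1
  state 10101: A-exp=-1, loops=3, term = A^-1 * d^2
  state 10110: A-exp=-1, loops=3, term = A^-1 * d^2
  state 10111: A-exp=-3, loops=4, term = A^-3 * d^3
  state 11000: A-exp=+1, loops=2, term = A^1 * d^1
  state 11001: A-exp=-1, loops=3, term = A^-1 * d^2
  state 11010: A-exp=-1, loops=3, term = A^-1 * d^2
  state 11011: A-exp=-3, loops=4, term = A^-3 * d^3
  state 11100: A-exp=-1, loops=3, term = A^-1 * d^2
  state 11101: A-exp=-3, loops=4, term = A^-3 * d^3
  state 11110: A-exp=-3, loops=4, term = A^-3 * d^3
  state 11111: A-exp=-5, loops=5, term = A^-5 * d^4
Collect the terms by A-exponent (count of states per loop number):
Powers of d = -A^2 - A^-2: d^2 = A^4 + 2 + A^-4; d^3 = -A^6 - 3*A^2 - 3*A^-2 - A^-6; d^4 = A^8 + 4*A^4 + 6 + 4*A^-4 + A^-8.
  A^5 * (d) = -A^7 - A^3
  A^3 * (5) = 5*A^3
  A^1 * (10*d) = -10*A^3 - 10*A^-1
  A^-1 * (10*d^2) = 10*A^3 + 20*A^-1 + 10*A^-5
  A^-3 * (5*d^3) = -5*A^3 - 15*A^-1 - 15*A^-5 - 5*A^-9
  A^-5 * (d^4) = A^3 + 4*A^-1 + 6*A^-5 + 4*A^-9 + A^-13
Summing the groups: <K> = -A^7 - A^-1 + A^-5 - A^-9 + A^-13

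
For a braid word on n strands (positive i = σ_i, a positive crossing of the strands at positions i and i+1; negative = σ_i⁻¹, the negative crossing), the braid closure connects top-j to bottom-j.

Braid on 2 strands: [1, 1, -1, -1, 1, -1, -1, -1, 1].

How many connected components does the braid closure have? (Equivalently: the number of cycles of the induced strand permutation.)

Track the strand permutation on 2 strands, starting from identity.
  step 1: s1 swaps positions 1,2 -> [2 1]
  step 2: s1 swaps positions 1,2 -> [1 2]
  step 3: s1^-1 swaps positions 1,2 -> [2 1]
  step 4: s1^-1 swaps positions 1,2 -> [1 2]
  step 5: s1 swaps positions 1,2 -> [2 1]
  step 6: s1^-1 swaps positions 1,2 -> [1 2]
  step 7: s1^-1 swaps positions 1,2 -> [2 1]
  step 8: s1^-1 swaps positions 1,2 -> [1 2]
  step 9: s1 swaps positions 1,2 -> [2 1]
Final permutation (position -> original strand): [2 1]
Closure components = cycle count of this permutation = 1.

Answer: 1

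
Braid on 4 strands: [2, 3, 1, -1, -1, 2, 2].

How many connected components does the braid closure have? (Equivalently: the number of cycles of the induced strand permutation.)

1

Derivation:
Track the strand permutation on 4 strands, starting from identity.
  step 1: s2 swaps positions 2,3 -> [1 3 2 4]
  step 2: s3 swaps positions 3,4 -> [1 3 4 2]
  step 3: s1 swaps positions 1,2 -> [3 1 4 2]
  step 4: s1^-1 swaps positions 1,2 -> [1 3 4 2]
  step 5: s1^-1 swaps positions 1,2 -> [3 1 4 2]
  step 6: s2 swaps positions 2,3 -> [3 4 1 2]
  step 7: s2 swaps positions 2,3 -> [3 1 4 2]
Final permutation (position -> original strand): [3 1 4 2]
Closure components = cycle count of this permutation = 1.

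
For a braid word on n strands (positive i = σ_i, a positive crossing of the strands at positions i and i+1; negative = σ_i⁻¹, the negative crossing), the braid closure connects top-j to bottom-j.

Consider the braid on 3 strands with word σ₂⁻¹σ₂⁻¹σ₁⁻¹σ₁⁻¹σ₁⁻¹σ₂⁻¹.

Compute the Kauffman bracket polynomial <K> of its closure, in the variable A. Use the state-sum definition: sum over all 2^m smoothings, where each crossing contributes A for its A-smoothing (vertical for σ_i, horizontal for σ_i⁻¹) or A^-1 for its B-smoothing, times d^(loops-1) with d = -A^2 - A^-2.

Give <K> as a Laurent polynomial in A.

A^14 - 2*A^10 + A^6 - 2*A^2 + 2*A^-2 + A^-10

Derivation:
Braid: s2^-1 s2^-1 s1^-1 s1^-1 s1^-1 s2^-1 on 3 strands, 6 crossings.
Writhe w = (#positive) - (#negative) = 0 - 6 = -6.
State-sum expansion of <K>. There are 2^6 = 64 states.
Each crossing splits two ways (0=vertical, 1=horizontal). The state's weight is A^(#A-smoothings - #B-smoothings) * d^(loops - 1).
Tabulate the states by total A-exponent and number of loops L (A-exp: L × count):
  A^6: L=5 ×1
  A^4: L=4 ×6
  A^2: L=3 ×15
  A^0: L=2 ×18, L=4 ×2
  A^-2: L=1 ×9, L=3 ×6
  A^-4: L=2 ×6
  A^-6: L=3 ×1
Each group contributes A^e * Σ count * d^(L-1):
Powers of d = -A^2 - A^-2: d^2 = A^4 + 2 + A^-4; d^3 = -A^6 - 3*A^2 - 3*A^-2 - A^-6; d^4 = A^8 + 4*A^4 + 6 + 4*A^-4 + A^-8.
  A^6 * (d^4) = A^14 + 4*A^10 + 6*A^6 + 4*A^2 + A^-2
  A^4 * (6*d^3) = -6*A^10 - 18*A^6 - 18*A^2 - 6*A^-2
  A^2 * (15*d^2) = 15*A^6 + 30*A^2 + 15*A^-2
  A^0 * (18*d + 2*d^3) = -2*A^6 - 24*A^2 - 24*A^-2 - 2*A^-6
  A^-2 * (9 + 6*d^2) = 6*A^2 + 21*A^-2 + 6*A^-6
  A^-4 * (6*d) = -6*A^-2 - 6*A^-6
  A^-6 * (d^2) = A^-2 + 2*A^-6 + A^-10
Summing the groups: <K> = A^14 - 2*A^10 + A^6 - 2*A^2 + 2*A^-2 + A^-10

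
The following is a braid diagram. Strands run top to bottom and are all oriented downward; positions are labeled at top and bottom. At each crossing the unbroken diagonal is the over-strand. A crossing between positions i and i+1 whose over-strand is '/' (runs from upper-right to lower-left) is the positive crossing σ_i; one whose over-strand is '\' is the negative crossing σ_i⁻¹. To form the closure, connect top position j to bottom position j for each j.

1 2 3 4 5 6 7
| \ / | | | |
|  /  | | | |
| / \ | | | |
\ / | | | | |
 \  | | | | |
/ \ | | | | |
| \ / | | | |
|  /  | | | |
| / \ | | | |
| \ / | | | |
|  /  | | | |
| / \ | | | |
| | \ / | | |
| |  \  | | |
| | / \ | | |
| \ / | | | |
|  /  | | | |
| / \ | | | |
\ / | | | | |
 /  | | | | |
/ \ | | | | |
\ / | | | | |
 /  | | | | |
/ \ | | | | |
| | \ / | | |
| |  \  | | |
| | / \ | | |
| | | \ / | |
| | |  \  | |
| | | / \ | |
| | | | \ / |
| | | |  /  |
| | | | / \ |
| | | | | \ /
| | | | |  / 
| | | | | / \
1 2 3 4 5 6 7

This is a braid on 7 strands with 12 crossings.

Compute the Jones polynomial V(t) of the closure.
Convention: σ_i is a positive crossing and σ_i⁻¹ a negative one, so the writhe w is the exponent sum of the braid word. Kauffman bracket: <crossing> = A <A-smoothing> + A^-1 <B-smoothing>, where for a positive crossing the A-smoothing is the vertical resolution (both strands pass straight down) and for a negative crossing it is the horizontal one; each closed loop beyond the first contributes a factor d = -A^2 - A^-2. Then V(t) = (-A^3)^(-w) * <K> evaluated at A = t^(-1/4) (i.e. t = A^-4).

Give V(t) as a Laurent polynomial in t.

t^7 - 2*t^6 + 3*t^5 - 5*t^4 + 5*t^3 - 4*t^2 + 4*t - 2 + t^-1

Derivation:
Reading the diagram top to bottom ('/'-over between positions i,i+1 = s_i, '\'-over = s_i^-1): braid word = s2 s1^-1 s2 s2 s3^-1 s2 s1 s1 s3^-1 s4^-1 s5 s6.
The presented braid s2 s1^-1 s2 s2 s3^-1 s2 s1 s1 s3^-1 s4^-1 s5 s6 on 7 strands reduces by inverse Markov moves (closure unchanged at each step):
  Destabilize: the word has the form β·s6 where s6 occurs only as the final letter (β ∈ B_6); drop it and the last strand → 6 strands.
  Destabilize: the word has the form β·s5 where s5 occurs only as the final letter (β ∈ B_5); drop it and the last strand → 5 strands.
  Destabilize: the word has the form β·s4^-1 where s4^-1 occurs only as the final letter (β ∈ B_4); drop it and the last strand → 4 strands.
Reduced to β = s2 s1^-1 s2 s2 s3^-1 s2 s1 s1 s3^-1 on 4 strands, 9 crossings.
Compute on β:
Braid: s2 s1^-1 s2 s2 s3^-1 s2 s1 s1 s3^-1 on 4 strands, 9 crossings.
Writhe w = (#positive) - (#negative) = 6 - 3 = 3.
Computing the Kauffman bracket via state sum. There are 2^9 = 512 states.
Each crossing splits two ways (0=vertical, 1=horizontal). The state's weight is A^(#A-smoothings - #B-smoothings) * d^(loops - 1).
Tabulate the states by total A-exponent and number of loops L (A-exp: L × count):
  A^9: L=3 ×1
  A^7: L=2 ×6, L=4 ×3
  A^5: L=1 ×11, L=3 ×24, L=5 ×1
  A^3: L=2 ×68, L=4 ×16
  A^1: L=1 ×38, L=3 ×85, L=5 ×3
  A^-1: L=2 ×77, L=4 ×49
  A^-3: L=3 ×69, L=5 ×15
  A^-5: L=4 ×34, L=6 ×2
  A^-7: L=5 ×9
  A^-9: L=6 ×1
Each group contributes A^e * Σ count * d^(L-1):
Powers of d = -A^2 - A^-2: d^2 = A^4 + 2 + A^-4; d^3 = -A^6 - 3*A^2 - 3*A^-2 - A^-6; d^4 = A^8 + 4*A^4 + 6 + 4*A^-4 + A^-8; d^5 = -A^10 - 5*A^6 - 10*A^2 - 10*A^-2 - 5*A^-6 - A^-10.
  A^9 * (d^2) = A^13 + 2*A^9 + A^5
  A^7 * (6*d + 3*d^3) = -3*A^13 - 15*A^9 - 15*A^5 - 3*A
  A^5 * (11 + 24*d^2 + d^4) = A^13 + 28*A^9 + 65*A^5 + 28*A + A^-3
  A^3 * (68*d + 16*d^3) = -16*A^9 - 116*A^5 - 116*A - 16*A^-3
  A^1 * (38 + 85*d^2 + 3*d^4) = 3*A^9 + 97*A^5 + 226*A + 97*A^-3 + 3*A^-7
  A^-1 * (77*d + 49*d^3) = -49*A^5 - 224*A - 224*A^-3 - 49*A^-7
  A^-3 * (69*d^2 + 15*d^4) = 15*A^5 + 129*A + 228*A^-3 + 129*A^-7 + 15*A^-11
  A^-5 * (34*d^3 + 2*d^5) = -2*A^5 - 44*A - 122*A^-3 - 122*A^-7 - 44*A^-11 - 2*A^-15
  A^-7 * (9*d^4) = 9*A + 36*A^-3 + 54*A^-7 + 36*A^-11 + 9*A^-15
  A^-9 * (d^5) = -A - 5*A^-3 - 10*A^-7 - 10*A^-11 - 5*A^-15 - A^-19
Summing the groups: <K> = -A^13 + 2*A^9 - 4*A^5 + 4*A - 5*A^-3 + 5*A^-7 - 3*A^-11 + 2*A^-15 - A^-19
Normalise by the writhe: (-A^3)^(-w) = (-A^3)^(-3) = -A^-9, so f(A) = -A^-9 * <K> = A^4 - 2 + 4*A^-4 - 4*A^-8 + 5*A^-12 - 5*A^-16 + 3*A^-20 - 2*A^-24 + A^-28.
Substitute A = t^(-1/4), i.e. A^e → t^(-e/4): V(t) = t^7 - 2*t^6 + 3*t^5 - 5*t^4 + 5*t^3 - 4*t^2 + 4*t - 2 + t^-1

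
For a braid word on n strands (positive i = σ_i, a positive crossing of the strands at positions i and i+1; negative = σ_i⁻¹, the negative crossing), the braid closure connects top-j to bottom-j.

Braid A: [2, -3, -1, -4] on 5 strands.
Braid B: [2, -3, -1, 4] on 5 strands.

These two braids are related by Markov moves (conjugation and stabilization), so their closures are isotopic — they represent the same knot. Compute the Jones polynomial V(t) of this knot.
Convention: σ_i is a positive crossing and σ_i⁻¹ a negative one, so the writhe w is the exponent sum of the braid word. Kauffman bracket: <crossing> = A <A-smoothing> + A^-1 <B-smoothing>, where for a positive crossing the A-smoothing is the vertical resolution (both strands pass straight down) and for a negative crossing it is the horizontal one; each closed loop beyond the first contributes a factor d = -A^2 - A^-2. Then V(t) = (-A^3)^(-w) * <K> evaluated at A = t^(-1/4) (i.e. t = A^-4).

1

Derivation:
Markov-equivalent braids have isotopic closures, hence identical knot invariants. Strip the Markov moves from each word to reach a common short braid β, then compute V(t) once on β.
Braid A: s2 s3^-1 s1^-1 s4^-1 on 5 strands reduces by inverse Markov moves (closure unchanged at each step):
  Destabilize: the word has the form β·s4^-1 where s4^-1 occurs only as the final letter (β ∈ B_4); drop it and the last strand → 4 strands.
Reduced to β = s2 s3^-1 s1^-1 on 4 strands, 3 crossings.
Braid B: s2 s3^-1 s1^-1 s4 on 5 strands reduces by inverse Markov moves (closure unchanged at each step):
  Destabilize: the word has the form β·s4 where s4 occurs only as the final letter (β ∈ B_4); drop it and the last strand → 4 strands.
Reduced to β = s2 s3^-1 s1^-1 on 4 strands, 3 crossings.
Both give the same β = s2 s3^-1 s1^-1 on 4 strands, so one state sum suffices:
Braid: s2 s3^-1 s1^-1 on 4 strands, 3 crossings.
Writhe w = (#positive) - (#negative) = 1 - 2 = -1.
State-sum expansion of <K>. There are 2^3 = 8 states.
Each crossing splits two ways (0=vertical, 1=horizontal). The state's weight is A^(#A-smoothings - #B-smoothings) * d^(loops - 1).
  state 000: A-exp=-1, loops=4, term = A^-1 * d^3
  state 001: A-exp=+1, loops=3, term = A^1 * d^2
  state 010: A-exp=+1, loops=3, term = A^1 * d^2
  state 011: A-exp=+3, loops=2, term = A^3 * d^1
  state 100: A-exp=-3, loops=3, term = A^-3 * d^2
  state 101: A-exp=-1, loops=2, term = A^-1 * d^1
  state 110: A-exp=-1, loops=2, term = A^-1 * d^1
  state 111: A-exp=+1, loops=1, term = A^1 * d^0
Collect the terms by A-exponent (count of states per loop number):
Powers of d = -A^2 - A^-2: d^2 = A^4 + 2 + A^-4; d^3 = -A^6 - 3*A^2 - 3*A^-2 - A^-6.
  A^3 * (d) = -A^5 - A
  A^1 * (1 + 2*d^2) = 2*A^5 + 5*A + 2*A^-3
  A^-1 * (2*d + d^3) = -A^5 - 5*A - 5*A^-3 - A^-7
  A^-3 * (d^2) = A + 2*A^-3 + A^-7
Summing the groups: <K> = -A^-3
Normalise by the writhe: (-A^3)^(-w) = (-A^3)^(1) = -A^3, so f(A) = -A^3 * <K> = 1.
Substitute A = t^(-1/4), i.e. A^e → t^(-e/4): V(t) = 1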